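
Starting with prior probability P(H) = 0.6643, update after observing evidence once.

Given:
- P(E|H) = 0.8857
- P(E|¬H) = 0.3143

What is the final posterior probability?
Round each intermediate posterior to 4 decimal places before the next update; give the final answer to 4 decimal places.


Sequential Bayesian updating:

Initial prior: P(H) = 0.6643

Update 1:
  P(E) = 0.8857 × 0.6643 + 0.3143 × 0.3357 = 0.58837051 + 0.10551051 = 0.69388102
  P(H|E) = 0.58837051 / 0.69388102 = 0.8479

Final posterior: 0.8479


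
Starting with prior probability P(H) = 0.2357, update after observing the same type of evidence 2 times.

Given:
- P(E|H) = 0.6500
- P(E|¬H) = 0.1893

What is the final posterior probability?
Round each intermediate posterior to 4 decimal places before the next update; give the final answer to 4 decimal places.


Sequential Bayesian updating:

Initial prior: P(H) = 0.2357

Update 1:
  P(E) = 0.6500 × 0.2357 + 0.1893 × 0.7643 = 0.15320500 + 0.14468199 = 0.29788699
  P(H|E) = 0.15320500 / 0.29788699 = 0.5143

Update 2:
  P(E) = 0.6500 × 0.5143 + 0.1893 × 0.4857 = 0.33429500 + 0.09194301 = 0.42623801
  P(H|E) = 0.33429500 / 0.42623801 = 0.7843

Final posterior: 0.7843


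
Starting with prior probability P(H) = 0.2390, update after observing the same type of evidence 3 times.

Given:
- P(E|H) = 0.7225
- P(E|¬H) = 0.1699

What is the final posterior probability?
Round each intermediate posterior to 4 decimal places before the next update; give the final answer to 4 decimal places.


Sequential Bayesian updating:

Initial prior: P(H) = 0.2390

Update 1:
  P(E) = 0.7225 × 0.2390 + 0.1699 × 0.7610 = 0.17267750 + 0.12929390 = 0.30197140
  P(H|E) = 0.17267750 / 0.30197140 = 0.5718

Update 2:
  P(E) = 0.7225 × 0.5718 + 0.1699 × 0.4282 = 0.41312550 + 0.07275118 = 0.48587668
  P(H|E) = 0.41312550 / 0.48587668 = 0.8503

Update 3:
  P(E) = 0.7225 × 0.8503 + 0.1699 × 0.1497 = 0.61434175 + 0.02543403 = 0.63977578
  P(H|E) = 0.61434175 / 0.63977578 = 0.9602

Final posterior: 0.9602


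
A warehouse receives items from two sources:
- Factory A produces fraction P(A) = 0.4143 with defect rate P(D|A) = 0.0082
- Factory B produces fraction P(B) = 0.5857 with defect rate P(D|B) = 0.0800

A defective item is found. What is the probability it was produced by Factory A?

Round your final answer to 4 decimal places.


Let A = from Factory A, D = defective

Given:
- P(A) = 0.4143, P(B) = 0.5857
- P(D|A) = 0.0082, P(D|B) = 0.0800

Step 1: Find P(D)
P(D) = P(D|A)P(A) + P(D|B)P(B)
     = 0.0082 × 0.4143 + 0.0800 × 0.5857
     = 0.00339726 + 0.04685600
     = 0.05025326

Step 2: Apply Bayes' theorem
P(A|D) = P(D|A)P(A) / P(D)
       = 0.00339726 / 0.05025326
       = 0.0676


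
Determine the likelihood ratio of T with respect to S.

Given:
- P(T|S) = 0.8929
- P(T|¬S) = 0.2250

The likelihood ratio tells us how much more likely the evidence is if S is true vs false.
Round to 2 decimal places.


Likelihood Ratio (LR) = P(T|S) / P(T|¬S)

LR = 0.8929 / 0.2250
   = 3.97

The evidence is 3.97 times more likely if S is true than if S is false.
Because LR exceeds 1, T is evidence for S.


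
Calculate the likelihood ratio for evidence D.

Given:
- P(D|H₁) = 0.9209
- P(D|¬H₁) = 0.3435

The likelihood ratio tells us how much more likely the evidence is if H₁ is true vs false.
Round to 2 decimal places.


Likelihood Ratio (LR) = P(D|H₁) / P(D|¬H₁)

LR = 0.9209 / 0.3435
   = 2.68

The evidence is 2.68 times more likely if H₁ is true than if H₁ is false.
LR > 1, so observing D raises the odds in favor of H₁.


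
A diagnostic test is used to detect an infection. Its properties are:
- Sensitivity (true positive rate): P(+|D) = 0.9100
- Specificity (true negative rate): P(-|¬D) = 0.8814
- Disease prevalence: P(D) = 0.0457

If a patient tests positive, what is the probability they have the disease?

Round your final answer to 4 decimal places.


Let D = has disease, + = positive test

Given:
- P(D) = 0.0457 (prevalence)
- P(+|D) = 0.9100 (sensitivity)
- P(-|¬D) = 0.8814 (specificity)
- P(+|¬D) = 0.1186 (false positive rate = 1 - specificity)

Step 1: Find P(+)
P(+) = P(+|D)P(D) + P(+|¬D)P(¬D)
     = 0.9100 × 0.0457 + 0.1186 × 0.9543
     = 0.04158700 + 0.11317998
     = 0.15476698

Step 2: Apply Bayes' theorem for P(D|+)
P(D|+) = P(+|D)P(D) / P(+)
       = 0.04158700 / 0.15476698
       = 0.2687


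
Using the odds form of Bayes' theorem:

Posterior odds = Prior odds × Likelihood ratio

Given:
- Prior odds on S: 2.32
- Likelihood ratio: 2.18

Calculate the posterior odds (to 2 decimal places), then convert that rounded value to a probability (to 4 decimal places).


Step 1: Calculate posterior odds
Posterior odds = Prior odds × LR
               = 2.32 × 2.18
               = 5.06

Step 2: Convert to probability
P(S|E) = Posterior odds / (1 + Posterior odds)
       = 5.06 / (1 + 5.06)
       = 5.06 / 6.06
       = 0.8350

The evidence increased P(S) from 0.6988 to 0.8350.


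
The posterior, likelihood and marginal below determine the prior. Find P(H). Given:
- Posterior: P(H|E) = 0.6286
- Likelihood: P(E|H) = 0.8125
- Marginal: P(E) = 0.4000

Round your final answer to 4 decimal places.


From Bayes' theorem: P(H|E) = P(E|H) × P(H) / P(E)

Rearranging for P(H):
P(H) = P(H|E) × P(E) / P(E|H)
     = 0.6286 × 0.4000 / 0.8125
     = 0.25144000 / 0.8125
     = 0.3095


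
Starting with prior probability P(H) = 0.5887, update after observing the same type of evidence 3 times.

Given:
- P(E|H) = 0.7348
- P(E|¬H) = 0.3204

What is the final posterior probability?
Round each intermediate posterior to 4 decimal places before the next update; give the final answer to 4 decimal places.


Sequential Bayesian updating:

Initial prior: P(H) = 0.5887

Update 1:
  P(E) = 0.7348 × 0.5887 + 0.3204 × 0.4113 = 0.43257676 + 0.13178052 = 0.56435728
  P(H|E) = 0.43257676 / 0.56435728 = 0.7665

Update 2:
  P(E) = 0.7348 × 0.7665 + 0.3204 × 0.2335 = 0.56322420 + 0.07481340 = 0.63803760
  P(H|E) = 0.56322420 / 0.63803760 = 0.8827

Update 3:
  P(E) = 0.7348 × 0.8827 + 0.3204 × 0.1173 = 0.64860796 + 0.03758292 = 0.68619088
  P(H|E) = 0.64860796 / 0.68619088 = 0.9452

Final posterior: 0.9452


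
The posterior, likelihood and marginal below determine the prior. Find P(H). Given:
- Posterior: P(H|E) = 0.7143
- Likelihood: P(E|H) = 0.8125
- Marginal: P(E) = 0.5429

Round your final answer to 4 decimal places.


From Bayes' theorem: P(H|E) = P(E|H) × P(H) / P(E)

Rearranging for P(H):
P(H) = P(H|E) × P(E) / P(E|H)
     = 0.7143 × 0.5429 / 0.8125
     = 0.38779347 / 0.8125
     = 0.4773


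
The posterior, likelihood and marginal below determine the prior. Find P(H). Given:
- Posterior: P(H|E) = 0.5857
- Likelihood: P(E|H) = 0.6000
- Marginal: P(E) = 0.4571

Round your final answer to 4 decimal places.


From Bayes' theorem: P(H|E) = P(E|H) × P(H) / P(E)

Rearranging for P(H):
P(H) = P(H|E) × P(E) / P(E|H)
     = 0.5857 × 0.4571 / 0.6000
     = 0.26772347 / 0.6000
     = 0.4462


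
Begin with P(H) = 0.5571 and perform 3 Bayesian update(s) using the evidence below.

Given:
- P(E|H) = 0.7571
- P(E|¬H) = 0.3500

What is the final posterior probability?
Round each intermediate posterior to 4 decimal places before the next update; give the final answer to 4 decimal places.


Sequential Bayesian updating:

Initial prior: P(H) = 0.5571

Update 1:
  P(E) = 0.7571 × 0.5571 + 0.3500 × 0.4429 = 0.42178041 + 0.15501500 = 0.57679541
  P(H|E) = 0.42178041 / 0.57679541 = 0.7312

Update 2:
  P(E) = 0.7571 × 0.7312 + 0.3500 × 0.2688 = 0.55359152 + 0.09408000 = 0.64767152
  P(H|E) = 0.55359152 / 0.64767152 = 0.8547

Update 3:
  P(E) = 0.7571 × 0.8547 + 0.3500 × 0.1453 = 0.64709337 + 0.05085500 = 0.69794837
  P(H|E) = 0.64709337 / 0.69794837 = 0.9271

Final posterior: 0.9271


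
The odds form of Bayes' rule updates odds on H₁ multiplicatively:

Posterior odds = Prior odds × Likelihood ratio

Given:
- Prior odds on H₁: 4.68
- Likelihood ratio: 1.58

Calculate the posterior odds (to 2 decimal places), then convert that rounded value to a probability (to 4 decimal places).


Step 1: Calculate posterior odds
Posterior odds = Prior odds × LR
               = 4.68 × 1.58
               = 7.39

Step 2: Convert to probability
P(H₁|E) = Posterior odds / (1 + Posterior odds)
       = 7.39 / (1 + 7.39)
       = 7.39 / 8.39
       = 0.8808

The evidence increased P(H₁) from 0.8239 to 0.8808.


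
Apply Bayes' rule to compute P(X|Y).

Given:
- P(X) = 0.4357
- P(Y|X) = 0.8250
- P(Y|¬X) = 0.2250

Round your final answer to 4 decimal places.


Bayes' theorem: P(X|Y) = P(Y|X) × P(X) / P(Y)

Step 1: Calculate P(Y) using law of total probability
P(Y) = P(Y|X)P(X) + P(Y|¬X)P(¬X)
     = 0.8250 × 0.4357 + 0.2250 × 0.5643
     = 0.35945250 + 0.12696750
     = 0.48642000

Step 2: Apply Bayes' theorem
P(X|Y) = P(Y|X) × P(X) / P(Y)
       = 0.35945250 / 0.48642000
       = 0.7390


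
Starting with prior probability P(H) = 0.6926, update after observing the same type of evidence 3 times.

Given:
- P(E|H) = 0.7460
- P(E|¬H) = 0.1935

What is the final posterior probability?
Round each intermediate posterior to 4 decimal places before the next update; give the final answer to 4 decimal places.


Sequential Bayesian updating:

Initial prior: P(H) = 0.6926

Update 1:
  P(E) = 0.7460 × 0.6926 + 0.1935 × 0.3074 = 0.51667960 + 0.05948190 = 0.57616150
  P(H|E) = 0.51667960 / 0.57616150 = 0.8968

Update 2:
  P(E) = 0.7460 × 0.8968 + 0.1935 × 0.1032 = 0.66901280 + 0.01996920 = 0.68898200
  P(H|E) = 0.66901280 / 0.68898200 = 0.9710

Update 3:
  P(E) = 0.7460 × 0.9710 + 0.1935 × 0.0290 = 0.72436600 + 0.00561150 = 0.72997750
  P(H|E) = 0.72436600 / 0.72997750 = 0.9923

Final posterior: 0.9923


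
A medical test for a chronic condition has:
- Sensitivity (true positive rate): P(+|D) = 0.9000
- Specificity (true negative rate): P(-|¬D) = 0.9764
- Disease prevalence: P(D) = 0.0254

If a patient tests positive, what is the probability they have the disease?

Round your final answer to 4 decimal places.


Let D = has disease, + = positive test

Given:
- P(D) = 0.0254 (prevalence)
- P(+|D) = 0.9000 (sensitivity)
- P(-|¬D) = 0.9764 (specificity)
- P(+|¬D) = 0.0236 (false positive rate = 1 - specificity)

Step 1: Find P(+)
P(+) = P(+|D)P(D) + P(+|¬D)P(¬D)
     = 0.9000 × 0.0254 + 0.0236 × 0.9746
     = 0.02286000 + 0.02300056
     = 0.04586056

Step 2: Apply Bayes' theorem for P(D|+)
P(D|+) = P(+|D)P(D) / P(+)
       = 0.02286000 / 0.04586056
       = 0.4985


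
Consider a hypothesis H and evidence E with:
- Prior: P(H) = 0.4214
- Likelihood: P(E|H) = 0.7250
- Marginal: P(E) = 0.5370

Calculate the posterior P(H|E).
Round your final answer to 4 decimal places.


Using Bayes' theorem:

P(H|E) = P(E|H) × P(H) / P(E)
       = 0.7250 × 0.4214 / 0.5370
       = 0.30551500 / 0.5370
       = 0.5689

The evidence strengthens our belief in H.
Prior: 0.4214 → Posterior: 0.5689


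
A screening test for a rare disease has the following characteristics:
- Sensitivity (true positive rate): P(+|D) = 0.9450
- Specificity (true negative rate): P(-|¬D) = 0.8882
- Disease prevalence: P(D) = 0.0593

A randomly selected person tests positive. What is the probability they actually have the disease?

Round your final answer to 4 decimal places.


Let D = has disease, + = positive test

Given:
- P(D) = 0.0593 (prevalence)
- P(+|D) = 0.9450 (sensitivity)
- P(-|¬D) = 0.8882 (specificity)
- P(+|¬D) = 0.1118 (false positive rate = 1 - specificity)

Step 1: Find P(+)
P(+) = P(+|D)P(D) + P(+|¬D)P(¬D)
     = 0.9450 × 0.0593 + 0.1118 × 0.9407
     = 0.05603850 + 0.10517026
     = 0.16120876

Step 2: Apply Bayes' theorem for P(D|+)
P(D|+) = P(+|D)P(D) / P(+)
       = 0.05603850 / 0.16120876
       = 0.3476


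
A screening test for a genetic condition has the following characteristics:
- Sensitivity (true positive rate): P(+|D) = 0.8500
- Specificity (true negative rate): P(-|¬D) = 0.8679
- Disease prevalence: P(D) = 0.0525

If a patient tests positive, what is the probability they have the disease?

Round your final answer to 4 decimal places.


Let D = has disease, + = positive test

Given:
- P(D) = 0.0525 (prevalence)
- P(+|D) = 0.8500 (sensitivity)
- P(-|¬D) = 0.8679 (specificity)
- P(+|¬D) = 0.1321 (false positive rate = 1 - specificity)

Step 1: Find P(+)
P(+) = P(+|D)P(D) + P(+|¬D)P(¬D)
     = 0.8500 × 0.0525 + 0.1321 × 0.9475
     = 0.04462500 + 0.12516475
     = 0.16978975

Step 2: Apply Bayes' theorem for P(D|+)
P(D|+) = P(+|D)P(D) / P(+)
       = 0.04462500 / 0.16978975
       = 0.2628


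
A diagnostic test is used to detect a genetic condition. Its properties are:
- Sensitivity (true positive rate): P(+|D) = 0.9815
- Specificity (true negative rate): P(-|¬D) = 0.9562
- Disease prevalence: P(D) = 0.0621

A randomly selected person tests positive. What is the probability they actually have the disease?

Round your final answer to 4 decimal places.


Let D = has disease, + = positive test

Given:
- P(D) = 0.0621 (prevalence)
- P(+|D) = 0.9815 (sensitivity)
- P(-|¬D) = 0.9562 (specificity)
- P(+|¬D) = 0.0438 (false positive rate = 1 - specificity)

Step 1: Find P(+)
P(+) = P(+|D)P(D) + P(+|¬D)P(¬D)
     = 0.9815 × 0.0621 + 0.0438 × 0.9379
     = 0.06095115 + 0.04108002
     = 0.10203117

Step 2: Apply Bayes' theorem for P(D|+)
P(D|+) = P(+|D)P(D) / P(+)
       = 0.06095115 / 0.10203117
       = 0.5974


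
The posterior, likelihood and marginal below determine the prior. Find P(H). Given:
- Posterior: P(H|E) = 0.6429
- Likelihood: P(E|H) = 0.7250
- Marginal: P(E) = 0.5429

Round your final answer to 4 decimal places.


From Bayes' theorem: P(H|E) = P(E|H) × P(H) / P(E)

Rearranging for P(H):
P(H) = P(H|E) × P(E) / P(E|H)
     = 0.6429 × 0.5429 / 0.7250
     = 0.34903041 / 0.7250
     = 0.4814


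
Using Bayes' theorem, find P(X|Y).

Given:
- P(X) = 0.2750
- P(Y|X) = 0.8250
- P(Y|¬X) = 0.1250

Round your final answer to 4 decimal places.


Bayes' theorem: P(X|Y) = P(Y|X) × P(X) / P(Y)

Step 1: Calculate P(Y) using law of total probability
P(Y) = P(Y|X)P(X) + P(Y|¬X)P(¬X)
     = 0.8250 × 0.2750 + 0.1250 × 0.7250
     = 0.22687500 + 0.09062500
     = 0.31750000

Step 2: Apply Bayes' theorem
P(X|Y) = P(Y|X) × P(X) / P(Y)
       = 0.22687500 / 0.31750000
       = 0.7146


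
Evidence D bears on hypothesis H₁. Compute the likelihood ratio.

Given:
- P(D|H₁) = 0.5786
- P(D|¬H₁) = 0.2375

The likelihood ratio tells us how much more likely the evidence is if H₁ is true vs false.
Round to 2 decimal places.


Likelihood Ratio (LR) = P(D|H₁) / P(D|¬H₁)

LR = 0.5786 / 0.2375
   = 2.44

The evidence is 2.44 times more likely if H₁ is true than if H₁ is false.
Because LR exceeds 1, D is evidence for H₁.


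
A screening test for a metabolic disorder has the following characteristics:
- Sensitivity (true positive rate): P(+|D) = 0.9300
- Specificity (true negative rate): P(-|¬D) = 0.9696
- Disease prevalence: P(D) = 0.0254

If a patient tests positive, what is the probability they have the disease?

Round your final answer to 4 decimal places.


Let D = has disease, + = positive test

Given:
- P(D) = 0.0254 (prevalence)
- P(+|D) = 0.9300 (sensitivity)
- P(-|¬D) = 0.9696 (specificity)
- P(+|¬D) = 0.0304 (false positive rate = 1 - specificity)

Step 1: Find P(+)
P(+) = P(+|D)P(D) + P(+|¬D)P(¬D)
     = 0.9300 × 0.0254 + 0.0304 × 0.9746
     = 0.02362200 + 0.02962784
     = 0.05324984

Step 2: Apply Bayes' theorem for P(D|+)
P(D|+) = P(+|D)P(D) / P(+)
       = 0.02362200 / 0.05324984
       = 0.4436


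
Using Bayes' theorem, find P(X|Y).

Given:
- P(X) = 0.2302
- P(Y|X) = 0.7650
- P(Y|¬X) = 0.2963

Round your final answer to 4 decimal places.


Bayes' theorem: P(X|Y) = P(Y|X) × P(X) / P(Y)

Step 1: Calculate P(Y) using law of total probability
P(Y) = P(Y|X)P(X) + P(Y|¬X)P(¬X)
     = 0.7650 × 0.2302 + 0.2963 × 0.7698
     = 0.17610300 + 0.22809174
     = 0.40419474

Step 2: Apply Bayes' theorem
P(X|Y) = P(Y|X) × P(X) / P(Y)
       = 0.17610300 / 0.40419474
       = 0.4357


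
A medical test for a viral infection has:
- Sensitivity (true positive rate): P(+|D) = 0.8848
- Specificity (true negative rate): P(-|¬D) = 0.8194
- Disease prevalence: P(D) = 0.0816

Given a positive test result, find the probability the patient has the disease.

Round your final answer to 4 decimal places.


Let D = has disease, + = positive test

Given:
- P(D) = 0.0816 (prevalence)
- P(+|D) = 0.8848 (sensitivity)
- P(-|¬D) = 0.8194 (specificity)
- P(+|¬D) = 0.1806 (false positive rate = 1 - specificity)

Step 1: Find P(+)
P(+) = P(+|D)P(D) + P(+|¬D)P(¬D)
     = 0.8848 × 0.0816 + 0.1806 × 0.9184
     = 0.07219968 + 0.16586304
     = 0.23806272

Step 2: Apply Bayes' theorem for P(D|+)
P(D|+) = P(+|D)P(D) / P(+)
       = 0.07219968 / 0.23806272
       = 0.3033


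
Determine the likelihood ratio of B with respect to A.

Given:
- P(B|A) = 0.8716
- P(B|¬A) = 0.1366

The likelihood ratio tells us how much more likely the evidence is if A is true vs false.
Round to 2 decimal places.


Likelihood Ratio (LR) = P(B|A) / P(B|¬A)

LR = 0.8716 / 0.1366
   = 6.38

The evidence is 6.38 times more likely if A is true than if A is false.
Because LR exceeds 1, B is evidence for A.


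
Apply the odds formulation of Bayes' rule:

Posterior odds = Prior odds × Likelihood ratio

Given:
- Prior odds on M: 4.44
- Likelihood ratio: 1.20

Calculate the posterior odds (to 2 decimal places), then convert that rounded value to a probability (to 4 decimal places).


Step 1: Calculate posterior odds
Posterior odds = Prior odds × LR
               = 4.44 × 1.20
               = 5.33

Step 2: Convert to probability
P(M|E) = Posterior odds / (1 + Posterior odds)
       = 5.33 / (1 + 5.33)
       = 5.33 / 6.33
       = 0.8420

The evidence increased P(M) from 0.8162 to 0.8420.


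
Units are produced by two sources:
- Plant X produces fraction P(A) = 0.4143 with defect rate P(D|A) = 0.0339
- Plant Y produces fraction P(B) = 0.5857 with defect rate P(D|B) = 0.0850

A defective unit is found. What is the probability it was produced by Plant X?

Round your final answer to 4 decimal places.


Let A = from Plant X, D = defective

Given:
- P(A) = 0.4143, P(B) = 0.5857
- P(D|A) = 0.0339, P(D|B) = 0.0850

Step 1: Find P(D)
P(D) = P(D|A)P(A) + P(D|B)P(B)
     = 0.0339 × 0.4143 + 0.0850 × 0.5857
     = 0.01404477 + 0.04978450
     = 0.06382927

Step 2: Apply Bayes' theorem
P(A|D) = P(D|A)P(A) / P(D)
       = 0.01404477 / 0.06382927
       = 0.2200


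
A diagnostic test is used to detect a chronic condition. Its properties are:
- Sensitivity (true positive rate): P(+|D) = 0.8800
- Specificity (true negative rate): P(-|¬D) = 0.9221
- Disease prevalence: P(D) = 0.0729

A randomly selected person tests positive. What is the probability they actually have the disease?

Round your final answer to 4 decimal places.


Let D = has disease, + = positive test

Given:
- P(D) = 0.0729 (prevalence)
- P(+|D) = 0.8800 (sensitivity)
- P(-|¬D) = 0.9221 (specificity)
- P(+|¬D) = 0.0779 (false positive rate = 1 - specificity)

Step 1: Find P(+)
P(+) = P(+|D)P(D) + P(+|¬D)P(¬D)
     = 0.8800 × 0.0729 + 0.0779 × 0.9271
     = 0.06415200 + 0.07222109
     = 0.13637309

Step 2: Apply Bayes' theorem for P(D|+)
P(D|+) = P(+|D)P(D) / P(+)
       = 0.06415200 / 0.13637309
       = 0.4704


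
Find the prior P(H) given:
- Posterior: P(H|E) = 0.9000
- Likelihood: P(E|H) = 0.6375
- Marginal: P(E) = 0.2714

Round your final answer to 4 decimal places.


From Bayes' theorem: P(H|E) = P(E|H) × P(H) / P(E)

Rearranging for P(H):
P(H) = P(H|E) × P(E) / P(E|H)
     = 0.9000 × 0.2714 / 0.6375
     = 0.24426000 / 0.6375
     = 0.3832


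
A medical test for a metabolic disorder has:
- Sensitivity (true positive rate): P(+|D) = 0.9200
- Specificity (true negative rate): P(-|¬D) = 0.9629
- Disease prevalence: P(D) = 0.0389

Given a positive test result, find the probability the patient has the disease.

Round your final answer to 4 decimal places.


Let D = has disease, + = positive test

Given:
- P(D) = 0.0389 (prevalence)
- P(+|D) = 0.9200 (sensitivity)
- P(-|¬D) = 0.9629 (specificity)
- P(+|¬D) = 0.0371 (false positive rate = 1 - specificity)

Step 1: Find P(+)
P(+) = P(+|D)P(D) + P(+|¬D)P(¬D)
     = 0.9200 × 0.0389 + 0.0371 × 0.9611
     = 0.03578800 + 0.03565681
     = 0.07144481

Step 2: Apply Bayes' theorem for P(D|+)
P(D|+) = P(+|D)P(D) / P(+)
       = 0.03578800 / 0.07144481
       = 0.5009


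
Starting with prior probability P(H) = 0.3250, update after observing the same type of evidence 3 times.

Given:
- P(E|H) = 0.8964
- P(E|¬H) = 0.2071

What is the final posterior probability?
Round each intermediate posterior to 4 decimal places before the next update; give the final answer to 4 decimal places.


Sequential Bayesian updating:

Initial prior: P(H) = 0.3250

Update 1:
  P(E) = 0.8964 × 0.3250 + 0.2071 × 0.6750 = 0.29133000 + 0.13979250 = 0.43112250
  P(H|E) = 0.29133000 / 0.43112250 = 0.6757

Update 2:
  P(E) = 0.8964 × 0.6757 + 0.2071 × 0.3243 = 0.60569748 + 0.06716253 = 0.67286001
  P(H|E) = 0.60569748 / 0.67286001 = 0.9002

Update 3:
  P(E) = 0.8964 × 0.9002 + 0.2071 × 0.0998 = 0.80693928 + 0.02066858 = 0.82760786
  P(H|E) = 0.80693928 / 0.82760786 = 0.9750

Final posterior: 0.9750


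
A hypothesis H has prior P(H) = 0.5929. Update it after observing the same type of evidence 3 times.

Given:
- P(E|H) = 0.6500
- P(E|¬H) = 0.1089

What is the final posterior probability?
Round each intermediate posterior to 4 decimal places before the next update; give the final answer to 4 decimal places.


Sequential Bayesian updating:

Initial prior: P(H) = 0.5929

Update 1:
  P(E) = 0.6500 × 0.5929 + 0.1089 × 0.4071 = 0.38538500 + 0.04433319 = 0.42971819
  P(H|E) = 0.38538500 / 0.42971819 = 0.8968

Update 2:
  P(E) = 0.6500 × 0.8968 + 0.1089 × 0.1032 = 0.58292000 + 0.01123848 = 0.59415848
  P(H|E) = 0.58292000 / 0.59415848 = 0.9811

Update 3:
  P(E) = 0.6500 × 0.9811 + 0.1089 × 0.0189 = 0.63771500 + 0.00205821 = 0.63977321
  P(H|E) = 0.63771500 / 0.63977321 = 0.9968

Final posterior: 0.9968


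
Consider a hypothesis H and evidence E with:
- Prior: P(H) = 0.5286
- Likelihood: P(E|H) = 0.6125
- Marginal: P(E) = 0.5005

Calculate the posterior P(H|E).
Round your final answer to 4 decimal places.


Using Bayes' theorem:

P(H|E) = P(E|H) × P(H) / P(E)
       = 0.6125 × 0.5286 / 0.5005
       = 0.32376750 / 0.5005
       = 0.6469

The evidence strengthens our belief in H.
Prior: 0.5286 → Posterior: 0.6469


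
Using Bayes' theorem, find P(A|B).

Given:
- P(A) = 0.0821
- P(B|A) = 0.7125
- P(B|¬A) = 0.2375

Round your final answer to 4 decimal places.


Bayes' theorem: P(A|B) = P(B|A) × P(A) / P(B)

Step 1: Calculate P(B) using law of total probability
P(B) = P(B|A)P(A) + P(B|¬A)P(¬A)
     = 0.7125 × 0.0821 + 0.2375 × 0.9179
     = 0.05849625 + 0.21800125
     = 0.27649750

Step 2: Apply Bayes' theorem
P(A|B) = P(B|A) × P(A) / P(B)
       = 0.05849625 / 0.27649750
       = 0.2116


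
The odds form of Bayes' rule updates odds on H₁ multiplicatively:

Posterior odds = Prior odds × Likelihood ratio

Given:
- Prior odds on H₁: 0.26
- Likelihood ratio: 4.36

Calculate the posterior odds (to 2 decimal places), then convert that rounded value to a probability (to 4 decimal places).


Step 1: Calculate posterior odds
Posterior odds = Prior odds × LR
               = 0.26 × 4.36
               = 1.13

Step 2: Convert to probability
P(H₁|E) = Posterior odds / (1 + Posterior odds)
       = 1.13 / (1 + 1.13)
       = 1.13 / 2.13
       = 0.5305

The evidence increased P(H₁) from 0.2063 to 0.5305.


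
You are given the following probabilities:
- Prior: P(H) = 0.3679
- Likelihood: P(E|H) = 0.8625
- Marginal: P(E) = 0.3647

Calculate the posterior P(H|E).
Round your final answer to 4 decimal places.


Using Bayes' theorem:

P(H|E) = P(E|H) × P(H) / P(E)
       = 0.8625 × 0.3679 / 0.3647
       = 0.31731375 / 0.3647
       = 0.8701

The evidence strengthens our belief in H.
Prior: 0.3679 → Posterior: 0.8701


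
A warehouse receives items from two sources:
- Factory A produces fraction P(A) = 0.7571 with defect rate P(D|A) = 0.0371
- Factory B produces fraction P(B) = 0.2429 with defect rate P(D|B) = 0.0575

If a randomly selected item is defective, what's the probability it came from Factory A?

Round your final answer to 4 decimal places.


Let A = from Factory A, D = defective

Given:
- P(A) = 0.7571, P(B) = 0.2429
- P(D|A) = 0.0371, P(D|B) = 0.0575

Step 1: Find P(D)
P(D) = P(D|A)P(A) + P(D|B)P(B)
     = 0.0371 × 0.7571 + 0.0575 × 0.2429
     = 0.02808841 + 0.01396675
     = 0.04205516

Step 2: Apply Bayes' theorem
P(A|D) = P(D|A)P(A) / P(D)
       = 0.02808841 / 0.04205516
       = 0.6679


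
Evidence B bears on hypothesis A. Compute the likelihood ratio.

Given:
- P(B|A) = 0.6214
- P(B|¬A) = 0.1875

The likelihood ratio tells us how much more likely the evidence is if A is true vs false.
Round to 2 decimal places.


Likelihood Ratio (LR) = P(B|A) / P(B|¬A)

LR = 0.6214 / 0.1875
   = 3.31

The evidence is 3.31 times more likely if A is true than if A is false.
Since LR > 1, the evidence supports A over ¬A.


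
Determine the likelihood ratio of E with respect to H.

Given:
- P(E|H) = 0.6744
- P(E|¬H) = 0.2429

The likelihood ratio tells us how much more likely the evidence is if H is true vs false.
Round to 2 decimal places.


Likelihood Ratio (LR) = P(E|H) / P(E|¬H)

LR = 0.6744 / 0.2429
   = 2.78

The evidence is 2.78 times more likely if H is true than if H is false.
Because LR exceeds 1, E is evidence for H.


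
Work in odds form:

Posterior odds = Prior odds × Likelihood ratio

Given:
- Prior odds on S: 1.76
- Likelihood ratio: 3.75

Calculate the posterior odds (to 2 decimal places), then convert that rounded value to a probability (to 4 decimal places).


Step 1: Calculate posterior odds
Posterior odds = Prior odds × LR
               = 1.76 × 3.75
               = 6.60

Step 2: Convert to probability
P(S|E) = Posterior odds / (1 + Posterior odds)
       = 6.60 / (1 + 6.60)
       = 6.60 / 7.60
       = 0.8684

The evidence increased P(S) from 0.6377 to 0.8684.


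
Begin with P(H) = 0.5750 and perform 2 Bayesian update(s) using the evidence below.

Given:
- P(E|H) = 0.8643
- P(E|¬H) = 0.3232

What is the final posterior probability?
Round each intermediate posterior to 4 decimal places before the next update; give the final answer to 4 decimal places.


Sequential Bayesian updating:

Initial prior: P(H) = 0.5750

Update 1:
  P(E) = 0.8643 × 0.5750 + 0.3232 × 0.4250 = 0.49697250 + 0.13736000 = 0.63433250
  P(H|E) = 0.49697250 / 0.63433250 = 0.7835

Update 2:
  P(E) = 0.8643 × 0.7835 + 0.3232 × 0.2165 = 0.67717905 + 0.06997280 = 0.74715185
  P(H|E) = 0.67717905 / 0.74715185 = 0.9063

Final posterior: 0.9063


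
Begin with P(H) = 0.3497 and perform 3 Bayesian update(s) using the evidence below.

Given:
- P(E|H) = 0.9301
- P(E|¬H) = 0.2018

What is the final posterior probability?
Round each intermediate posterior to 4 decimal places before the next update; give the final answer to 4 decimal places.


Sequential Bayesian updating:

Initial prior: P(H) = 0.3497

Update 1:
  P(E) = 0.9301 × 0.3497 + 0.2018 × 0.6503 = 0.32525597 + 0.13123054 = 0.45648651
  P(H|E) = 0.32525597 / 0.45648651 = 0.7125

Update 2:
  P(E) = 0.9301 × 0.7125 + 0.2018 × 0.2875 = 0.66269625 + 0.05801750 = 0.72071375
  P(H|E) = 0.66269625 / 0.72071375 = 0.9195

Update 3:
  P(E) = 0.9301 × 0.9195 + 0.2018 × 0.0805 = 0.85522695 + 0.01624490 = 0.87147185
  P(H|E) = 0.85522695 / 0.87147185 = 0.9814

Final posterior: 0.9814


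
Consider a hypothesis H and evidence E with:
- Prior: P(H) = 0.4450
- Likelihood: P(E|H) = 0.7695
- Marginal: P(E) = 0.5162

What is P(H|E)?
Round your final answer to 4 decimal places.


Using Bayes' theorem:

P(H|E) = P(E|H) × P(H) / P(E)
       = 0.7695 × 0.4450 / 0.5162
       = 0.34242750 / 0.5162
       = 0.6634

The evidence strengthens our belief in H.
Prior: 0.4450 → Posterior: 0.6634


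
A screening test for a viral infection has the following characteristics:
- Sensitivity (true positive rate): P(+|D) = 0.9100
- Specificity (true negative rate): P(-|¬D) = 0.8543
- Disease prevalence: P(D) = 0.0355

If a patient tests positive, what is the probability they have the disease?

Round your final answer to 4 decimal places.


Let D = has disease, + = positive test

Given:
- P(D) = 0.0355 (prevalence)
- P(+|D) = 0.9100 (sensitivity)
- P(-|¬D) = 0.8543 (specificity)
- P(+|¬D) = 0.1457 (false positive rate = 1 - specificity)

Step 1: Find P(+)
P(+) = P(+|D)P(D) + P(+|¬D)P(¬D)
     = 0.9100 × 0.0355 + 0.1457 × 0.9645
     = 0.03230500 + 0.14052765
     = 0.17283265

Step 2: Apply Bayes' theorem for P(D|+)
P(D|+) = P(+|D)P(D) / P(+)
       = 0.03230500 / 0.17283265
       = 0.1869


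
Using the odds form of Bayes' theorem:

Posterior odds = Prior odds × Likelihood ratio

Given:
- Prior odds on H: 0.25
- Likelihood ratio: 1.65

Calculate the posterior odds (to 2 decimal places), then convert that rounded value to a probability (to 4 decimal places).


Step 1: Calculate posterior odds
Posterior odds = Prior odds × LR
               = 0.25 × 1.65
               = 0.41

Step 2: Convert to probability
P(H|E) = Posterior odds / (1 + Posterior odds)
       = 0.41 / (1 + 0.41)
       = 0.41 / 1.41
       = 0.2908

The evidence increased P(H) from 0.2000 to 0.2908.


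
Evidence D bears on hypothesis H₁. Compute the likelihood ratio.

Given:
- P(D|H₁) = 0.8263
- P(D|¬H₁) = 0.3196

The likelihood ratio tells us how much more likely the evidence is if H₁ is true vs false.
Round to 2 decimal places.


Likelihood Ratio (LR) = P(D|H₁) / P(D|¬H₁)

LR = 0.8263 / 0.3196
   = 2.59

The evidence is 2.59 times more likely if H₁ is true than if H₁ is false.
Since LR > 1, the evidence supports H₁ over ¬H₁.


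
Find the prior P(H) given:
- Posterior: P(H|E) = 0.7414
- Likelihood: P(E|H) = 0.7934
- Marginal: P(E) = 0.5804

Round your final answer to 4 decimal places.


From Bayes' theorem: P(H|E) = P(E|H) × P(H) / P(E)

Rearranging for P(H):
P(H) = P(H|E) × P(E) / P(E|H)
     = 0.7414 × 0.5804 / 0.7934
     = 0.43030856 / 0.7934
     = 0.5424


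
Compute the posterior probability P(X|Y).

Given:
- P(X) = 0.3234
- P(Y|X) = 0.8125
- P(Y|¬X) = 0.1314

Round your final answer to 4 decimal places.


Bayes' theorem: P(X|Y) = P(Y|X) × P(X) / P(Y)

Step 1: Calculate P(Y) using law of total probability
P(Y) = P(Y|X)P(X) + P(Y|¬X)P(¬X)
     = 0.8125 × 0.3234 + 0.1314 × 0.6766
     = 0.26276250 + 0.08890524
     = 0.35166774

Step 2: Apply Bayes' theorem
P(X|Y) = P(Y|X) × P(X) / P(Y)
       = 0.26276250 / 0.35166774
       = 0.7472


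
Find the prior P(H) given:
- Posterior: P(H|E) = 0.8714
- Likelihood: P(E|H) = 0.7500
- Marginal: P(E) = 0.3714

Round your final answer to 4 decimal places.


From Bayes' theorem: P(H|E) = P(E|H) × P(H) / P(E)

Rearranging for P(H):
P(H) = P(H|E) × P(E) / P(E|H)
     = 0.8714 × 0.3714 / 0.7500
     = 0.32363796 / 0.7500
     = 0.4315


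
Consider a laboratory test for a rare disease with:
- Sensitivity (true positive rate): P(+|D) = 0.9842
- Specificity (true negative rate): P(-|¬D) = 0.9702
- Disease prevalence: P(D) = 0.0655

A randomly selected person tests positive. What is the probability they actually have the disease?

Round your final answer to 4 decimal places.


Let D = has disease, + = positive test

Given:
- P(D) = 0.0655 (prevalence)
- P(+|D) = 0.9842 (sensitivity)
- P(-|¬D) = 0.9702 (specificity)
- P(+|¬D) = 0.0298 (false positive rate = 1 - specificity)

Step 1: Find P(+)
P(+) = P(+|D)P(D) + P(+|¬D)P(¬D)
     = 0.9842 × 0.0655 + 0.0298 × 0.9345
     = 0.06446510 + 0.02784810
     = 0.09231320

Step 2: Apply Bayes' theorem for P(D|+)
P(D|+) = P(+|D)P(D) / P(+)
       = 0.06446510 / 0.09231320
       = 0.6983


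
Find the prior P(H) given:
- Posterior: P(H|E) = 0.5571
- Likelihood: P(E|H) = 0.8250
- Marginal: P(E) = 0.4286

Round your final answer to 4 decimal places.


From Bayes' theorem: P(H|E) = P(E|H) × P(H) / P(E)

Rearranging for P(H):
P(H) = P(H|E) × P(E) / P(E|H)
     = 0.5571 × 0.4286 / 0.8250
     = 0.23877306 / 0.8250
     = 0.2894


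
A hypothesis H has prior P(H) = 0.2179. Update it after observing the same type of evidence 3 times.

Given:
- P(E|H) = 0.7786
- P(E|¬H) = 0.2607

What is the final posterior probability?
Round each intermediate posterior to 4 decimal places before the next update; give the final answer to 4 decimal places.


Sequential Bayesian updating:

Initial prior: P(H) = 0.2179

Update 1:
  P(E) = 0.7786 × 0.2179 + 0.2607 × 0.7821 = 0.16965694 + 0.20389347 = 0.37355041
  P(H|E) = 0.16965694 / 0.37355041 = 0.4542

Update 2:
  P(E) = 0.7786 × 0.4542 + 0.2607 × 0.5458 = 0.35364012 + 0.14229006 = 0.49593018
  P(H|E) = 0.35364012 / 0.49593018 = 0.7131

Update 3:
  P(E) = 0.7786 × 0.7131 + 0.2607 × 0.2869 = 0.55521966 + 0.07479483 = 0.63001449
  P(H|E) = 0.55521966 / 0.63001449 = 0.8813

Final posterior: 0.8813


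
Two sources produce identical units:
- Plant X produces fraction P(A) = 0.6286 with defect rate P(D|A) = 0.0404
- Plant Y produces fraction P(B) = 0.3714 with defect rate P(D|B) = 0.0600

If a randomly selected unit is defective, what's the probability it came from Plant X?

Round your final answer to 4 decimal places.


Let A = from Plant X, D = defective

Given:
- P(A) = 0.6286, P(B) = 0.3714
- P(D|A) = 0.0404, P(D|B) = 0.0600

Step 1: Find P(D)
P(D) = P(D|A)P(A) + P(D|B)P(B)
     = 0.0404 × 0.6286 + 0.0600 × 0.3714
     = 0.02539544 + 0.02228400
     = 0.04767944

Step 2: Apply Bayes' theorem
P(A|D) = P(D|A)P(A) / P(D)
       = 0.02539544 / 0.04767944
       = 0.5326


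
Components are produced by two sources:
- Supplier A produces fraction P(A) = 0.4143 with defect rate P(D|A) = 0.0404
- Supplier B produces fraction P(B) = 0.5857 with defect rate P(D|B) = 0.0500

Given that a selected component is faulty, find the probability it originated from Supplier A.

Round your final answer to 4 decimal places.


Let A = from Supplier A, D = faulty

Given:
- P(A) = 0.4143, P(B) = 0.5857
- P(D|A) = 0.0404, P(D|B) = 0.0500

Step 1: Find P(D)
P(D) = P(D|A)P(A) + P(D|B)P(B)
     = 0.0404 × 0.4143 + 0.0500 × 0.5857
     = 0.01673772 + 0.02928500
     = 0.04602272

Step 2: Apply Bayes' theorem
P(A|D) = P(D|A)P(A) / P(D)
       = 0.01673772 / 0.04602272
       = 0.3637


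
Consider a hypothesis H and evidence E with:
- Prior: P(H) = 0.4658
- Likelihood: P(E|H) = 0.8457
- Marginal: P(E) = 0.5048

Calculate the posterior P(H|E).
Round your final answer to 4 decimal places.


Using Bayes' theorem:

P(H|E) = P(E|H) × P(H) / P(E)
       = 0.8457 × 0.4658 / 0.5048
       = 0.39392706 / 0.5048
       = 0.7804

The evidence strengthens our belief in H.
Prior: 0.4658 → Posterior: 0.7804


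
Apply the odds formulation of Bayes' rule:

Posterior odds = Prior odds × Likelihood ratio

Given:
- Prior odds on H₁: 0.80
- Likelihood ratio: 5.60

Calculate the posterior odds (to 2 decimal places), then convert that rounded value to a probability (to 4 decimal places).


Step 1: Calculate posterior odds
Posterior odds = Prior odds × LR
               = 0.80 × 5.60
               = 4.48

Step 2: Convert to probability
P(H₁|E) = Posterior odds / (1 + Posterior odds)
       = 4.48 / (1 + 4.48)
       = 4.48 / 5.48
       = 0.8175

The evidence increased P(H₁) from 0.4444 to 0.8175.


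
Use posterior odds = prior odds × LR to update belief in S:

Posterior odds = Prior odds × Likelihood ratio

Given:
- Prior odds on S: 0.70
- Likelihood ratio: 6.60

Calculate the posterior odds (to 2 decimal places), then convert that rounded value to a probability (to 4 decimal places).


Step 1: Calculate posterior odds
Posterior odds = Prior odds × LR
               = 0.70 × 6.60
               = 4.62

Step 2: Convert to probability
P(S|E) = Posterior odds / (1 + Posterior odds)
       = 4.62 / (1 + 4.62)
       = 4.62 / 5.62
       = 0.8221

The evidence increased P(S) from 0.4118 to 0.8221.


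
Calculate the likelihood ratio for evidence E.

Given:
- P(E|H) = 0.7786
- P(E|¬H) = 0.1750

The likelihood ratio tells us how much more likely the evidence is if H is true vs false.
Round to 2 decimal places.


Likelihood Ratio (LR) = P(E|H) / P(E|¬H)

LR = 0.7786 / 0.1750
   = 4.45

The evidence is 4.45 times more likely if H is true than if H is false.
LR > 1, so observing E raises the odds in favor of H.


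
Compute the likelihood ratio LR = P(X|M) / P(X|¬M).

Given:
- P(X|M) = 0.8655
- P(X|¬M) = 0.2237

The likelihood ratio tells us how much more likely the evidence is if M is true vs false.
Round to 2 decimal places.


Likelihood Ratio (LR) = P(X|M) / P(X|¬M)

LR = 0.8655 / 0.2237
   = 3.87

The evidence is 3.87 times more likely if M is true than if M is false.
Because LR exceeds 1, X is evidence for M.


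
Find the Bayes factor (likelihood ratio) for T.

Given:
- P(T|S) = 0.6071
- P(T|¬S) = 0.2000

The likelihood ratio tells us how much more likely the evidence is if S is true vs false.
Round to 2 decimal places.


Likelihood Ratio (LR) = P(T|S) / P(T|¬S)

LR = 0.6071 / 0.2000
   = 3.04

The evidence is 3.04 times more likely if S is true than if S is false.
Since LR > 1, the evidence supports S over ¬S.


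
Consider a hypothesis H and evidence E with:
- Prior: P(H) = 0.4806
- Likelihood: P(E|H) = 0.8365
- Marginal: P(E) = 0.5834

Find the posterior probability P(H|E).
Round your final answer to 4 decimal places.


Using Bayes' theorem:

P(H|E) = P(E|H) × P(H) / P(E)
       = 0.8365 × 0.4806 / 0.5834
       = 0.40202190 / 0.5834
       = 0.6891

The evidence strengthens our belief in H.
Prior: 0.4806 → Posterior: 0.6891


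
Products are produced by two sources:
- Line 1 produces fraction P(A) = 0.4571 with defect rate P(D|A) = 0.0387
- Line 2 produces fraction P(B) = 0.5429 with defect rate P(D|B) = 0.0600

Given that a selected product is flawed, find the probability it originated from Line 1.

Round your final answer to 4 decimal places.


Let A = from Line 1, D = flawed

Given:
- P(A) = 0.4571, P(B) = 0.5429
- P(D|A) = 0.0387, P(D|B) = 0.0600

Step 1: Find P(D)
P(D) = P(D|A)P(A) + P(D|B)P(B)
     = 0.0387 × 0.4571 + 0.0600 × 0.5429
     = 0.01768977 + 0.03257400
     = 0.05026377

Step 2: Apply Bayes' theorem
P(A|D) = P(D|A)P(A) / P(D)
       = 0.01768977 / 0.05026377
       = 0.3519


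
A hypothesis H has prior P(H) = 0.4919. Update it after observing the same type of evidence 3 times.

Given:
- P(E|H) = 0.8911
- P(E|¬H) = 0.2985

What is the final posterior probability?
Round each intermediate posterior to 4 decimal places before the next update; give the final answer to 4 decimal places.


Sequential Bayesian updating:

Initial prior: P(H) = 0.4919

Update 1:
  P(E) = 0.8911 × 0.4919 + 0.2985 × 0.5081 = 0.43833209 + 0.15166785 = 0.58999994
  P(H|E) = 0.43833209 / 0.58999994 = 0.7429

Update 2:
  P(E) = 0.8911 × 0.7429 + 0.2985 × 0.2571 = 0.66199819 + 0.07674435 = 0.73874254
  P(H|E) = 0.66199819 / 0.73874254 = 0.8961

Update 3:
  P(E) = 0.8911 × 0.8961 + 0.2985 × 0.1039 = 0.79851471 + 0.03101415 = 0.82952886
  P(H|E) = 0.79851471 / 0.82952886 = 0.9626

Final posterior: 0.9626


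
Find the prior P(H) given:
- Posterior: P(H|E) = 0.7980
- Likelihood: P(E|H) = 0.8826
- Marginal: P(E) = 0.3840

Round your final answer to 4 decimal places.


From Bayes' theorem: P(H|E) = P(E|H) × P(H) / P(E)

Rearranging for P(H):
P(H) = P(H|E) × P(E) / P(E|H)
     = 0.7980 × 0.3840 / 0.8826
     = 0.30643200 / 0.8826
     = 0.3472


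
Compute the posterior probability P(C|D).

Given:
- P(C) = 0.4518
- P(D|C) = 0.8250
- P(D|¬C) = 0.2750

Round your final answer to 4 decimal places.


Bayes' theorem: P(C|D) = P(D|C) × P(C) / P(D)

Step 1: Calculate P(D) using law of total probability
P(D) = P(D|C)P(C) + P(D|¬C)P(¬C)
     = 0.8250 × 0.4518 + 0.2750 × 0.5482
     = 0.37273500 + 0.15075500
     = 0.52349000

Step 2: Apply Bayes' theorem
P(C|D) = P(D|C) × P(C) / P(D)
       = 0.37273500 / 0.52349000
       = 0.7120
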